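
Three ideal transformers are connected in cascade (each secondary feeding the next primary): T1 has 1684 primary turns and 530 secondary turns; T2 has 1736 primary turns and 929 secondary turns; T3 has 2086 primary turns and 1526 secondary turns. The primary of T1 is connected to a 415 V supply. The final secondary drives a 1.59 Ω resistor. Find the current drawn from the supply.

After T1: V = 415.00 × 530/1684 = 130.61 V.
After T2: V = 130.61 × 929/1736 = 69.895 V.
After T3: V = 69.895 × 1526/2086 = 51.131 V.
I_load = 51.131/1.59 = 32.158 A, so P_out = 51.131 × 32.158 = 1644.3 W.
All ideal ⇒ P_in = P_out, so I_supply = 1644.3/415 = 3.96 A.

I_supply ≈ 3.96 A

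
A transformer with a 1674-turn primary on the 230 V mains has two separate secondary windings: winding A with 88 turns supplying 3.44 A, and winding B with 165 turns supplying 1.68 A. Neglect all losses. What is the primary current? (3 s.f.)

I_p ≈ 0.346 A

V_A = 230 × 88/1674 = 12.091 V; V_B = 230 × 165/1674 = 22.670 V.
P_out = V_A I_A + V_B I_B = 12.091×3.44 + 22.670×1.68 = 41.592 + 38.086 = 79.678 W.
Ideal ⇒ P_in = P_out, so I_p = P_out/V_p = 79.678/230 = 0.346 A.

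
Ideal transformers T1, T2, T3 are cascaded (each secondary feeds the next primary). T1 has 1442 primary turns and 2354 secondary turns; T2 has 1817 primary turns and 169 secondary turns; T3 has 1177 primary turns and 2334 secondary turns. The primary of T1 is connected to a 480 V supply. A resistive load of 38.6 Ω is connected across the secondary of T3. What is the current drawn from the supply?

Secondary of T1: V = 480.00 × 2354/1442 = 783.58 V.
Secondary of T2: V = 783.58 × 169/1817 = 72.881 V.
Secondary of T3: V = 72.881 × 2334/1177 = 144.52 V.
I_load = 144.52/38.6 = 3.7441 A, so P_out = 144.52 × 3.7441 = 541.12 W.
All ideal ⇒ P_in = P_out, so I_supply = 541.12/480 = 1.13 A.

I_supply ≈ 1.13 A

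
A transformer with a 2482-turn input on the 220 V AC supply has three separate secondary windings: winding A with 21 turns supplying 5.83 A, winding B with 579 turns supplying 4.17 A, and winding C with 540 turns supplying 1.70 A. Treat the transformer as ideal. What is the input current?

I_in ≈ 1.39 A

V_A = 220 × 21/2482 = 1.8614 V; V_B = 220 × 579/2482 = 51.322 V; V_C = 220 × 540/2482 = 47.865 V.
P_out = V_A I_A + V_B I_B + V_C I_C = 1.8614×5.83 + 51.322×4.17 + 47.865×1.70 = 10.852 + 214.01 + 81.370 = 306.23 W.
Ideal ⇒ P_in = P_out, so I_in = P_out/V_in = 306.23/220 = 1.39 A.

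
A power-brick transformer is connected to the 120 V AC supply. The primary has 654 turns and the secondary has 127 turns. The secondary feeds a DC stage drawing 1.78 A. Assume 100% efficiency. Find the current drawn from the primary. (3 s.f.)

For an ideal transformer I_p N_p = I_s N_s, so I_p = 1.78 × 127/654 = 0.346 A.

I_p ≈ 0.346 A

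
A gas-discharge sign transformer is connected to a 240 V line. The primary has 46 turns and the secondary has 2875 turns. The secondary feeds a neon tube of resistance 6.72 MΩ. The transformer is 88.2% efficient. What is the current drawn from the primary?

I_p ≈ 0.158 A

V_s = 240 × 2875/46 = 15000 V.
I_s = V_s/R = 15000/(6.72×10^6) = 0.0022321 A.
P_out = V_s I_s = 15000 × 0.0022321 = 33.482 W.
P_in = P_out/η = 33.482/0.882 = 37.962 W.
I_p = P_in/V_p = 37.962/240 = 0.158 A.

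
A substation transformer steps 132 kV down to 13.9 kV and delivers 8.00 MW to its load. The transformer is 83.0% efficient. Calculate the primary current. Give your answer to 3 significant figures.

P_in = P_out/η = 8.00×10^6/0.830 = 9.6386×10^6 W.
I_p = P_in/V_p = 9.6386×10^6/132000 = 73.0 A.

I_p ≈ 73.0 A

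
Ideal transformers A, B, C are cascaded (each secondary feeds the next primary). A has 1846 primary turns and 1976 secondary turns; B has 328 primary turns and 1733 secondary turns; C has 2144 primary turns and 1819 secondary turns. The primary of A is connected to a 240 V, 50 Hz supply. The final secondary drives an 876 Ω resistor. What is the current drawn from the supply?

I_supply ≈ 6.31 A

Secondary of A: V = 240.00 × 1976/1846 = 256.90 V.
Secondary of B: V = 256.90 × 1733/328 = 1357.3 V.
Secondary of C: V = 1357.3 × 1819/2144 = 1151.6 V.
I_load = 1151.6/876 = 1.3146 A, so P_out = 1151.6 × 1.3146 = 1513.9 W.
All ideal ⇒ P_in = P_out, so I_supply = 1513.9/240 = 6.31 A.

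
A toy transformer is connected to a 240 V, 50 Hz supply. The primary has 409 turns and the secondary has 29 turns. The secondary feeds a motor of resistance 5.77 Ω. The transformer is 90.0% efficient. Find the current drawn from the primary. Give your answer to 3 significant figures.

I_p ≈ 0.232 A

V_s = 240 × 29/409 = 17.017 V.
I_s = V_s/R = 17.017/5.77 = 2.9492 A.
P_out = V_s I_s = 17.017 × 2.9492 = 50.188 W.
P_in = P_out/η = 50.188/0.900 = 55.764 W.
I_p = P_in/V_p = 55.764/240 = 0.232 A.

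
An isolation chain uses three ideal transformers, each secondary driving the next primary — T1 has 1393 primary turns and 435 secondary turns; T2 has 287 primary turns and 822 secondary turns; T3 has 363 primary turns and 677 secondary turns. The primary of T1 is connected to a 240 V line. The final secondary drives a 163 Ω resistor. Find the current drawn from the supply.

After T1: V = 240.00 × 435/1393 = 74.946 V.
After T2: V = 74.946 × 822/287 = 214.65 V.
After T3: V = 214.65 × 677/363 = 400.33 V.
I_load = 400.33/163 = 2.4560 A, so P_out = 400.33 × 2.4560 = 983.23 W.
All ideal ⇒ P_in = P_out, so I_supply = 983.23/240 = 4.10 A.

I_supply ≈ 4.10 A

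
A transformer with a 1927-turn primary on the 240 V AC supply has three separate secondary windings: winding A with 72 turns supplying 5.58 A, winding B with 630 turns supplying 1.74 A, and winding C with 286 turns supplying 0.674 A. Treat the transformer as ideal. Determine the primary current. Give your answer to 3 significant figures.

V_A = 240 × 72/1927 = 8.9673 V; V_B = 240 × 630/1927 = 78.464 V; V_C = 240 × 286/1927 = 35.620 V.
P_out = V_A I_A + V_B I_B + V_C I_C = 8.9673×5.58 + 78.464×1.74 + 35.620×0.674 = 50.038 + 136.53 + 24.008 = 210.57 W.
Ideal ⇒ P_in = P_out, so I_p = P_out/V_p = 210.57/240 = 0.877 A.

I_p ≈ 0.877 A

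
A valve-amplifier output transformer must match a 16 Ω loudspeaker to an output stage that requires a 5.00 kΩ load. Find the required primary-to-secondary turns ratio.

Z_p/Z_s = (N_p/N_s)², so N_p/N_s = √(5000/16) = √312 = 17.7.

N_p/N_s ≈ 17.7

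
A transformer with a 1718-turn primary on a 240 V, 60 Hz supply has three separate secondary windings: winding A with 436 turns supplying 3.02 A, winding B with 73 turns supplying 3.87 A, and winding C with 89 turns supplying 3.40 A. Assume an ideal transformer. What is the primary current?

V_A = 240 × 436/1718 = 60.908 V; V_B = 240 × 73/1718 = 10.198 V; V_C = 240 × 89/1718 = 12.433 V.
P_out = V_A I_A + V_B I_B + V_C I_C = 60.908×3.02 + 10.198×3.87 + 12.433×3.40 = 183.94 + 39.466 + 42.272 = 265.68 W.
Ideal ⇒ P_in = P_out, so I_p = P_out/V_p = 265.68/240 = 1.11 A.

I_p ≈ 1.11 A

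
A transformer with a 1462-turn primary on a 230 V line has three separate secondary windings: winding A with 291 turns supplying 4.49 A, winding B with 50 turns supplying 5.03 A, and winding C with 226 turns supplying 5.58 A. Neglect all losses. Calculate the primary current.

I_p ≈ 1.93 A

V_A = 230 × 291/1462 = 45.780 V; V_B = 230 × 50/1462 = 7.8659 V; V_C = 230 × 226/1462 = 35.554 V.
P_out = V_A I_A + V_B I_B + V_C I_C = 45.780×4.49 + 7.8659×5.03 + 35.554×5.58 = 205.55 + 39.566 + 198.39 = 443.51 W.
Ideal ⇒ P_in = P_out, so I_p = P_out/V_p = 443.51/230 = 1.93 A.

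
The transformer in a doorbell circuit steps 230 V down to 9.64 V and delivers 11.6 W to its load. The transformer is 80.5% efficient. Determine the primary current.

I_p ≈ 0.0627 A

P_in = P_out/η = 11.6/0.805 = 14.410 W.
I_p = P_in/V_p = 14.410/230 = 0.0627 A.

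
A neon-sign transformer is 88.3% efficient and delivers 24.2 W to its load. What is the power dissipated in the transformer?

P_loss ≈ 3.21 W

P_in = P_out/η = 24.2/0.883 = 27.4066 W.
P_loss = P_in − P_out = 27.4066 − 24.2 = 3.21 W.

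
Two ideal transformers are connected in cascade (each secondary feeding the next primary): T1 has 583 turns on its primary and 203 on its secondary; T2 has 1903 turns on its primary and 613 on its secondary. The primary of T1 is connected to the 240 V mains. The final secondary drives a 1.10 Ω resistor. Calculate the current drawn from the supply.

Secondary of T1: V = 240.00 × 203/583 = 83.568 V.
Secondary of T2: V = 83.568 × 613/1903 = 26.919 V.
I_load = 26.919/1.10 = 24.472 A, so P_out = 26.919 × 24.472 = 658.76 W.
All ideal ⇒ P_in = P_out, so I_supply = 658.76/240 = 2.74 A.

I_supply ≈ 2.74 A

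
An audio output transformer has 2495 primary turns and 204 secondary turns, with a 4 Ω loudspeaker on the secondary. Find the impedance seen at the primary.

Z_p ≈ 598 Ω

Z_p = (N_p/N_s)² × Z_s = (2495/204)² × 4 = 598 Ω.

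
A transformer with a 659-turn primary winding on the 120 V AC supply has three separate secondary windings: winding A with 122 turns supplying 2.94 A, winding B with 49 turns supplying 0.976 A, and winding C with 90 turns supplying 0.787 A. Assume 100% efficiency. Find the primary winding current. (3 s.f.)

I_p ≈ 0.724 A

V_A = 120 × 122/659 = 22.215 V; V_B = 120 × 49/659 = 8.9226 V; V_C = 120 × 90/659 = 16.388 V.
P_out = V_A I_A + V_B I_B + V_C I_C = 22.215×2.94 + 8.9226×0.976 + 16.388×0.787 = 65.314 + 8.7085 + 12.898 = 86.920 W.
Ideal ⇒ P_in = P_out, so I_p = P_out/V_p = 86.920/120 = 0.724 A.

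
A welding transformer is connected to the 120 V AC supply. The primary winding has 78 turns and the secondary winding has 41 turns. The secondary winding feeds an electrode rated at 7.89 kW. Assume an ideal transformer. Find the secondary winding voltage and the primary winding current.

V_s ≈ 63.1 V, I_p ≈ 65.8 A

V_s = V_p × N_s/N_p = 120 × 41/78 = 63.077 V.
I_s = P/V_s = 7890/63.077 = 125.09 A.
I_p = I_s × N_s/N_p = 125.09 × 41/78 = 65.8 A.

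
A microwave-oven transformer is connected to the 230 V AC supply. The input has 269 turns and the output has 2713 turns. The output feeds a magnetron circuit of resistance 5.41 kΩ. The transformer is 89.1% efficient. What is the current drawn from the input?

V_out = 230 × 2713/269 = 2319.7 V.
I_out = V_out/R = 2319.7/5410 = 0.42877 A.
P_out = V_out I_out = 2319.7 × 0.42877 = 994.61 W.
P_in = P_out/η = 994.61/0.891 = 1116.3 W.
I_in = P_in/V_in = 1116.3/230 = 4.85 A.

I_in ≈ 4.85 A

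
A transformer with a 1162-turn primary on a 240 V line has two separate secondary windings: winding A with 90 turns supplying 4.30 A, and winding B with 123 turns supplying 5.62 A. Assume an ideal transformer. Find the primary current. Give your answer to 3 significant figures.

I_p ≈ 0.928 A

V_A = 240 × 90/1162 = 18.589 V; V_B = 240 × 123/1162 = 25.404 V.
P_out = V_A I_A + V_B I_B = 18.589×4.30 + 25.404×5.62 = 79.931 + 142.77 = 222.70 W.
Ideal ⇒ P_in = P_out, so I_p = P_out/V_p = 222.70/240 = 0.928 A.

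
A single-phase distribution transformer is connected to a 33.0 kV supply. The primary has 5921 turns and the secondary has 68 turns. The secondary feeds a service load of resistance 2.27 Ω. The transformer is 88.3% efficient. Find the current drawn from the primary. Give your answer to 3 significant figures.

I_p ≈ 2.17 A

V_s = 33000 × 68/5921 = 378.99 V.
I_s = V_s/R = 378.99/2.27 = 166.96 A.
P_out = V_s I_s = 378.99 × 166.96 = 63275 W.
P_in = P_out/η = 63275/0.883 = 71659 W.
I_p = P_in/V_p = 71659/33000 = 2.17 A.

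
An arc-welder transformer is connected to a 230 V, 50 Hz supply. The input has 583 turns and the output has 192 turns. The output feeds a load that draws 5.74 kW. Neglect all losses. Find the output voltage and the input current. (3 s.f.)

V_out ≈ 75.7 V, I_in ≈ 25.0 A

V_out = V_in × N_out/N_in = 230 × 192/583 = 75.746 V.
I_out = P/V_out = 5740/75.746 = 75.779 A.
I_in = I_out × N_out/N_in = 75.779 × 192/583 = 25.0 A.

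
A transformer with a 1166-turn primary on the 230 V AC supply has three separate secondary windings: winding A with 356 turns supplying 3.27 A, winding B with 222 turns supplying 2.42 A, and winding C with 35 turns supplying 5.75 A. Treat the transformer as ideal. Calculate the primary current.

V_A = 230 × 356/1166 = 70.223 V; V_B = 230 × 222/1166 = 43.791 V; V_C = 230 × 35/1166 = 6.9039 V.
P_out = V_A I_A + V_B I_B + V_C I_C = 70.223×3.27 + 43.791×2.42 + 6.9039×5.75 = 229.63 + 105.97 + 39.698 = 375.30 W.
Ideal ⇒ P_in = P_out, so I_p = P_out/V_p = 375.30/230 = 1.63 A.

I_p ≈ 1.63 A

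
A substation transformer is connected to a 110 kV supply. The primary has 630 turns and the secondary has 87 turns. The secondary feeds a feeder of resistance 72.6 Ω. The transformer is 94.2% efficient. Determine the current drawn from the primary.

I_p ≈ 30.7 A

V_s = 110000 × 87/630 = 15190 V.
I_s = V_s/R = 15190/72.6 = 209.24 A.
P_out = V_s I_s = 15190 × 209.24 = 3.1784×10^6 W.
P_in = P_out/η = 3.1784×10^6/0.942 = 3.3741×10^6 W.
I_p = P_in/V_p = 3.3741×10^6/110000 = 30.7 A.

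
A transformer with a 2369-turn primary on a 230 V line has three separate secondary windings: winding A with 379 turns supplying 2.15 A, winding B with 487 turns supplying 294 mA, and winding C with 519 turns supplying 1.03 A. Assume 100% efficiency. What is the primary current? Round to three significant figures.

V_A = 230 × 379/2369 = 36.796 V; V_B = 230 × 487/2369 = 47.282 V; V_C = 230 × 519/2369 = 50.388 V.
P_out = V_A I_A + V_B I_B + V_C I_C = 36.796×2.15 + 47.282×0.294 + 50.388×1.03 = 79.112 + 13.901 + 51.900 = 144.91 W.
Ideal ⇒ P_in = P_out, so I_p = P_out/V_p = 144.91/230 = 0.630 A.

I_p ≈ 0.630 A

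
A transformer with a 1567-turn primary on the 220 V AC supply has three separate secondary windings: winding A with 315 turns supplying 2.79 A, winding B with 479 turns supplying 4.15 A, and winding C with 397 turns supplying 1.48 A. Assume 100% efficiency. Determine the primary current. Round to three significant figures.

V_A = 220 × 315/1567 = 44.225 V; V_B = 220 × 479/1567 = 67.250 V; V_C = 220 × 397/1567 = 55.737 V.
P_out = V_A I_A + V_B I_B + V_C I_C = 44.225×2.79 + 67.250×4.15 + 55.737×1.48 = 123.39 + 279.09 + 82.491 = 484.96 W.
Ideal ⇒ P_in = P_out, so I_p = P_out/V_p = 484.96/220 = 2.20 A.

I_p ≈ 2.20 A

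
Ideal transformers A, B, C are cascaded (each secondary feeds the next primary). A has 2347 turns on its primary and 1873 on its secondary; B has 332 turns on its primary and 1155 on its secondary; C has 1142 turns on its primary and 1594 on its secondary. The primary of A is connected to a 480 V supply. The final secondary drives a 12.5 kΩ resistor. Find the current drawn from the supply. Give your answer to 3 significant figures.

Secondary of A: V = 480.00 × 1873/2347 = 383.06 V.
Secondary of B: V = 383.06 × 1155/332 = 1332.6 V.
Secondary of C: V = 1332.6 × 1594/1142 = 1860.1 V.
I_load = 1860.1/12500 = 0.14881 A, so P_out = 1860.1 × 0.14881 = 276.79 W.
All ideal ⇒ P_in = P_out, so I_supply = 276.79/480 = 0.577 A.

I_supply ≈ 0.577 A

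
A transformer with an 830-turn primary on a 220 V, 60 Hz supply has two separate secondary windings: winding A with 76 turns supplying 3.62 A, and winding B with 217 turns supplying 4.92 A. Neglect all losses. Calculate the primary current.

V_A = 220 × 76/830 = 20.145 V; V_B = 220 × 217/830 = 57.518 V.
P_out = V_A I_A + V_B I_B = 20.145×3.62 + 57.518×4.92 = 72.923 + 282.99 = 355.91 W.
Ideal ⇒ P_in = P_out, so I_p = P_out/V_p = 355.91/220 = 1.62 A.

I_p ≈ 1.62 A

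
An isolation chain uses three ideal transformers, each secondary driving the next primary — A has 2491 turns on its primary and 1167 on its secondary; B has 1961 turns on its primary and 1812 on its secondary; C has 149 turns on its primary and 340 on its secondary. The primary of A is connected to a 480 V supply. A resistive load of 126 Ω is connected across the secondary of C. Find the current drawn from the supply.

I_supply ≈ 3.72 A

After A: V = 480.00 × 1167/2491 = 224.87 V.
After B: V = 224.87 × 1812/1961 = 207.79 V.
After C: V = 207.79 × 340/149 = 474.15 V.
I_load = 474.15/126 = 3.7631 A, so P_out = 474.15 × 3.7631 = 1784.2 W.
All ideal ⇒ P_in = P_out, so I_supply = 1784.2/480 = 3.72 A.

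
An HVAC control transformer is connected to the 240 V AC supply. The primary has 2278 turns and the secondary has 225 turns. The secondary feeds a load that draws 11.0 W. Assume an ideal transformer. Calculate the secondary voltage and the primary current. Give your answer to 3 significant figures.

V_s ≈ 23.7 V, I_p ≈ 0.0458 A

V_s = V_p × N_s/N_p = 240 × 225/2278 = 23.705 V.
I_s = P/V_s = 11.0/23.705 = 0.46404 A.
I_p = I_s × N_s/N_p = 0.46404 × 225/2278 = 0.0458 A.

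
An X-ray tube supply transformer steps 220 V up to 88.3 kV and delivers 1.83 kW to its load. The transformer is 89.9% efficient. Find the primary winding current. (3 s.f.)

P_in = P_out/η = 1830/0.899 = 2035.6 W.
I_p = P_in/V_p = 2035.6/220 = 9.25 A.

I_p ≈ 9.25 A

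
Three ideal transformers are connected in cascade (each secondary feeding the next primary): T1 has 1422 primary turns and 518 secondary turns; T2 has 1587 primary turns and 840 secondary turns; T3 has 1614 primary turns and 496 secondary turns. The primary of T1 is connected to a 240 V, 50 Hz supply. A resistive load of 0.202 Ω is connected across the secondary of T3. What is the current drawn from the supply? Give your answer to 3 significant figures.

Secondary of T1: V = 240.00 × 518/1422 = 87.426 V.
Secondary of T2: V = 87.426 × 840/1587 = 46.275 V.
Secondary of T3: V = 46.275 × 496/1614 = 14.221 V.
I_load = 14.221/0.202 = 70.400 A, so P_out = 14.221 × 70.400 = 1001.1 W.
All ideal ⇒ P_in = P_out, so I_supply = 1001.1/240 = 4.17 A.

I_supply ≈ 4.17 A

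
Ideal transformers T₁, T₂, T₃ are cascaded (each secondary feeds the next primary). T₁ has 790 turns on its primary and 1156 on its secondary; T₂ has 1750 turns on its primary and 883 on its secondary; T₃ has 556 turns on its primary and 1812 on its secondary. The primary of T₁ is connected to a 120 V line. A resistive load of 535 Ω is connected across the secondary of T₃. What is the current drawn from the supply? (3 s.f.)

I_supply ≈ 1.30 A

Secondary of T₁: V = 120.00 × 1156/790 = 175.59 V.
Secondary of T₂: V = 175.59 × 883/1750 = 88.600 V.
Secondary of T₃: V = 88.600 × 1812/556 = 288.75 V.
I_load = 288.75/535 = 0.53971 A, so P_out = 288.75 × 0.53971 = 155.84 W.
All ideal ⇒ P_in = P_out, so I_supply = 155.84/120 = 1.30 A.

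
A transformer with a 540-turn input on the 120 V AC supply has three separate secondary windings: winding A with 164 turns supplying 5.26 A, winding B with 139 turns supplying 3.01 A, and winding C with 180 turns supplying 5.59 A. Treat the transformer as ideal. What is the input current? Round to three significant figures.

I_in ≈ 4.24 A

V_A = 120 × 164/540 = 36.444 V; V_B = 120 × 139/540 = 30.889 V; V_C = 120 × 180/540 = 40.000 V.
P_out = V_A I_A + V_B I_B + V_C I_C = 36.444×5.26 + 30.889×3.01 + 40.000×5.59 = 191.70 + 92.976 + 223.60 = 508.27 W.
Ideal ⇒ P_in = P_out, so I_in = P_out/V_in = 508.27/120 = 4.24 A.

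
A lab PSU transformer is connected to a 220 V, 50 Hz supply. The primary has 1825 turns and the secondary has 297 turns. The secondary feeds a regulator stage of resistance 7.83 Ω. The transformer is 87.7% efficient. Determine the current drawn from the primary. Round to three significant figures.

V_s = 220 × 297/1825 = 35.803 V.
I_s = V_s/R = 35.803/7.83 = 4.5725 A.
P_out = V_s I_s = 35.803 × 4.5725 = 163.71 W.
P_in = P_out/η = 163.71/0.877 = 186.67 W.
I_p = P_in/V_p = 186.67/220 = 0.848 A.

I_p ≈ 0.848 A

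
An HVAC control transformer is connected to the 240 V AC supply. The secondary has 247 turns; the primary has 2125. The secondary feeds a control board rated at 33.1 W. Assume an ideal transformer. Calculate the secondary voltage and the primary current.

V_s ≈ 27.9 V, I_p ≈ 0.138 A

V_s = V_p × N_s/N_p = 240 × 247/2125 = 27.896 V.
I_s = P/V_s = 33.1/27.896 = 1.1865 A.
I_p = I_s × N_s/N_p = 1.1865 × 247/2125 = 0.138 A.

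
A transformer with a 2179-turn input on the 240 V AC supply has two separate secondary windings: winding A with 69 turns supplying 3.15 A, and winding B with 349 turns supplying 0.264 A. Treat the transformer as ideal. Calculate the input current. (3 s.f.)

V_A = 240 × 69/2179 = 7.5998 V; V_B = 240 × 349/2179 = 38.440 V.
P_out = V_A I_A + V_B I_B = 7.5998×3.15 + 38.440×0.264 = 23.939 + 10.148 = 34.087 W.
Ideal ⇒ P_in = P_out, so I_in = P_out/V_in = 34.087/240 = 0.142 A.

I_in ≈ 0.142 A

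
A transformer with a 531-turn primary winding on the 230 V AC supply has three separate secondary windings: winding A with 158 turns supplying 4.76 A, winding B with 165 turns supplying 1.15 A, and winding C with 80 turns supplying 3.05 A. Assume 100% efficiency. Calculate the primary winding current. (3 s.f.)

I_p ≈ 2.23 A

V_A = 230 × 158/531 = 68.437 V; V_B = 230 × 165/531 = 71.469 V; V_C = 230 × 80/531 = 34.652 V.
P_out = V_A I_A + V_B I_B + V_C I_C = 68.437×4.76 + 71.469×1.15 + 34.652×3.05 = 325.76 + 82.189 + 105.69 = 513.64 W.
Ideal ⇒ P_in = P_out, so I_p = P_out/V_p = 513.64/230 = 2.23 A.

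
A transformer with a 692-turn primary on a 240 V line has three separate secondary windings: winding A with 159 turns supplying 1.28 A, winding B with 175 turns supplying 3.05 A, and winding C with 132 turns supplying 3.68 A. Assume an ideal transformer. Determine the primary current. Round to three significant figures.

V_A = 240 × 159/692 = 55.145 V; V_B = 240 × 175/692 = 60.694 V; V_C = 240 × 132/692 = 45.780 V.
P_out = V_A I_A + V_B I_B + V_C I_C = 55.145×1.28 + 60.694×3.05 + 45.780×3.68 = 70.585 + 185.12 + 168.47 = 424.17 W.
Ideal ⇒ P_in = P_out, so I_p = P_out/V_p = 424.17/240 = 1.77 A.

I_p ≈ 1.77 A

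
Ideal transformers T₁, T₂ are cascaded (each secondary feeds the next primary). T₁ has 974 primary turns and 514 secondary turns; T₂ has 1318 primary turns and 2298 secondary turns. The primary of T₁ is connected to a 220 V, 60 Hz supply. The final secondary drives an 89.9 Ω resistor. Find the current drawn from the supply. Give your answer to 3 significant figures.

Secondary of T₁: V = 220.00 × 514/974 = 116.10 V.
Secondary of T₂: V = 116.10 × 2298/1318 = 202.42 V.
I_load = 202.42/89.9 = 2.2517 A, so P_out = 202.42 × 2.2517 = 455.79 W.
All ideal ⇒ P_in = P_out, so I_supply = 455.79/220 = 2.07 A.

I_supply ≈ 2.07 A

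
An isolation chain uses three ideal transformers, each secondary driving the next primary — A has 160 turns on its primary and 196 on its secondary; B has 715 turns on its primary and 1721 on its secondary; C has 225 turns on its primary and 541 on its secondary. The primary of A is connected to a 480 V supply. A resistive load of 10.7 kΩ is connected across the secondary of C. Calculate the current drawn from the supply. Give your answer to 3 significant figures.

I_supply ≈ 2.25 A

After A: V = 480.00 × 196/160 = 588.00 V.
After B: V = 588.00 × 1721/715 = 1415.3 V.
After C: V = 1415.3 × 541/225 = 3403.0 V.
I_load = 3403.0/10700 = 0.31804 A, so P_out = 3403.0 × 0.31804 = 1082.3 W.
All ideal ⇒ P_in = P_out, so I_supply = 1082.3/480 = 2.25 A.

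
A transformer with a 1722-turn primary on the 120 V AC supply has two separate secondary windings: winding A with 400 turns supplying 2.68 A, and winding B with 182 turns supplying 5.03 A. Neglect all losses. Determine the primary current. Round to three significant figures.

I_p ≈ 1.15 A

V_A = 120 × 400/1722 = 27.875 V; V_B = 120 × 182/1722 = 12.683 V.
P_out = V_A I_A + V_B I_B = 27.875×2.68 + 12.683×5.03 = 74.704 + 63.795 = 138.50 W.
Ideal ⇒ P_in = P_out, so I_p = P_out/V_p = 138.50/120 = 1.15 A.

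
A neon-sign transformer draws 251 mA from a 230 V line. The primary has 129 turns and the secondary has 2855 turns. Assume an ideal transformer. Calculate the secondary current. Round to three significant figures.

I_s/I_p = N_p/N_s, so I_s = 0.251 × 129/2855 = 0.0113 A.

I_s ≈ 0.0113 A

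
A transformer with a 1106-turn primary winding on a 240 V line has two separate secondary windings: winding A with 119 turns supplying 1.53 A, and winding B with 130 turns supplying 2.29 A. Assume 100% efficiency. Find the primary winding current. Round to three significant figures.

V_A = 240 × 119/1106 = 25.823 V; V_B = 240 × 130/1106 = 28.210 V.
P_out = V_A I_A + V_B I_B = 25.823×1.53 + 28.210×2.29 = 39.509 + 64.600 = 104.11 W.
Ideal ⇒ P_in = P_out, so I_p = P_out/V_p = 104.11/240 = 0.434 A.

I_p ≈ 0.434 A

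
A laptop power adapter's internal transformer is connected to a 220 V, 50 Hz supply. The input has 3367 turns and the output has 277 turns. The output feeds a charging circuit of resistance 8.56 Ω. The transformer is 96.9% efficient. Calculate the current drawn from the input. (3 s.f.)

I_in ≈ 0.180 A

V_out = 220 × 277/3367 = 18.099 V.
I_out = V_out/R = 18.099/8.56 = 2.1144 A.
P_out = V_out I_out = 18.099 × 2.1144 = 38.269 W.
P_in = P_out/η = 38.269/0.969 = 39.493 W.
I_in = P_in/V_in = 39.493/220 = 0.180 A.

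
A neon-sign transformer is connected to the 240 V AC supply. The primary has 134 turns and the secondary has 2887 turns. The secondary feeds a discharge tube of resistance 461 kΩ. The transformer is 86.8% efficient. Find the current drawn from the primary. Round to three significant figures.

I_p ≈ 0.278 A

V_s = 240 × 2887/134 = 5170.7 V.
I_s = V_s/R = 5170.7/461000 = 0.011216 A.
P_out = V_s I_s = 5170.7 × 0.011216 = 57.997 W.
P_in = P_out/η = 57.997/0.868 = 66.817 W.
I_p = P_in/V_p = 66.817/240 = 0.278 A.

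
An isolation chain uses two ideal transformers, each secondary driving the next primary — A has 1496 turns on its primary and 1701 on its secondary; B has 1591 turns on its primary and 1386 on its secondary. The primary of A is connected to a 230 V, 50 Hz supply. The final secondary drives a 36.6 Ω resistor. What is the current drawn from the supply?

I_supply ≈ 6.17 A

Secondary of A: V = 230.00 × 1701/1496 = 261.52 V.
Secondary of B: V = 261.52 × 1386/1591 = 227.82 V.
I_load = 227.82/36.6 = 6.2246 A, so P_out = 227.82 × 6.2246 = 1418.1 W.
All ideal ⇒ P_in = P_out, so I_supply = 1418.1/230 = 6.17 A.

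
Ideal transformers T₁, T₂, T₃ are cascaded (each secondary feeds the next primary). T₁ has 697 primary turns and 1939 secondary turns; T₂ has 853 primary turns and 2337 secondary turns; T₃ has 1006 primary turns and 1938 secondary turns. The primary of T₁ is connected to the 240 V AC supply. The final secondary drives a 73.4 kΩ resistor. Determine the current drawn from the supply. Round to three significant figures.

Secondary of T₁: V = 240.00 × 1939/697 = 667.66 V.
Secondary of T₂: V = 667.66 × 2337/853 = 1829.2 V.
Secondary of T₃: V = 1829.2 × 1938/1006 = 3523.9 V.
I_load = 3523.9/73400 = 0.048009 A, so P_out = 3523.9 × 0.048009 = 169.18 W.
All ideal ⇒ P_in = P_out, so I_supply = 169.18/240 = 0.705 A.

I_supply ≈ 0.705 A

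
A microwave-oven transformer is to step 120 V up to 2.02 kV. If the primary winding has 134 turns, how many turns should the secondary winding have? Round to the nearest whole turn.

N_s = 2256 turns

N_s/N_p = V_s/V_p, so N_s = 134 × 2020/120 = 2255.7 ≈ 2256 turns.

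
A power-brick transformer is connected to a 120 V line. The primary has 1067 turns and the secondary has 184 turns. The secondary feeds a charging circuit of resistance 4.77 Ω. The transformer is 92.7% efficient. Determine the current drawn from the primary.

I_p ≈ 0.807 A

V_s = 120 × 184/1067 = 20.694 V.
I_s = V_s/R = 20.694/4.77 = 4.3383 A.
P_out = V_s I_s = 20.694 × 4.3383 = 89.774 W.
P_in = P_out/η = 89.774/0.927 = 96.844 W.
I_p = P_in/V_p = 96.844/120 = 0.807 A.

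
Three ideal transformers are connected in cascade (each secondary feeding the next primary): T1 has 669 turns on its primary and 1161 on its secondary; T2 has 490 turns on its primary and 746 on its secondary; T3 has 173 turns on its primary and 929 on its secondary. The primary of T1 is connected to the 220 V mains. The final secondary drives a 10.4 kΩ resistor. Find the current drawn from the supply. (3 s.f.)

I_supply ≈ 4.26 A

After T1: V = 220.00 × 1161/669 = 381.79 V.
After T2: V = 381.79 × 746/490 = 581.26 V.
After T3: V = 581.26 × 929/173 = 3121.3 V.
I_load = 3121.3/10400 = 0.30013 A, so P_out = 3121.3 × 0.30013 = 936.80 W.
All ideal ⇒ P_in = P_out, so I_supply = 936.80/220 = 4.26 A.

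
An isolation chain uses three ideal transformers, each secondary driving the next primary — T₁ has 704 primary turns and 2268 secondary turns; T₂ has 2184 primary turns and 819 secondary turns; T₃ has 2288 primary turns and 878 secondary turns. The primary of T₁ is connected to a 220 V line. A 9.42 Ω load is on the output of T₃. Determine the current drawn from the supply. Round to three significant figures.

I_supply ≈ 5.02 A

After T₁: V = 220.00 × 2268/704 = 708.75 V.
After T₂: V = 708.75 × 819/2184 = 265.78 V.
After T₃: V = 265.78 × 878/2288 = 101.99 V.
I_load = 101.99/9.42 = 10.827 A, so P_out = 101.99 × 10.827 = 1104.3 W.
All ideal ⇒ P_in = P_out, so I_supply = 1104.3/220 = 5.02 A.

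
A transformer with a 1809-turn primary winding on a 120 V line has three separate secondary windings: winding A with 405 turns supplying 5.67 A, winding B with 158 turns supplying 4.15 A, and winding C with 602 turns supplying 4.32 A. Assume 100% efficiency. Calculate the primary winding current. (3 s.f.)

V_A = 120 × 405/1809 = 26.866 V; V_B = 120 × 158/1809 = 10.481 V; V_C = 120 × 602/1809 = 39.934 V.
P_out = V_A I_A + V_B I_B + V_C I_C = 26.866×5.67 + 10.481×4.15 + 39.934×4.32 = 152.33 + 43.496 + 172.51 = 368.34 W.
Ideal ⇒ P_in = P_out, so I_p = P_out/V_p = 368.34/120 = 3.07 A.

I_p ≈ 3.07 A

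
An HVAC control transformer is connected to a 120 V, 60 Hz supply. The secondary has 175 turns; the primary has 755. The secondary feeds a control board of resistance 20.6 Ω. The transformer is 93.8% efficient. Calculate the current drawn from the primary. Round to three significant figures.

I_p ≈ 0.334 A

V_s = 120 × 175/755 = 27.815 V.
I_s = V_s/R = 27.815/20.6 = 1.3502 A.
P_out = V_s I_s = 27.815 × 1.3502 = 37.556 W.
P_in = P_out/η = 37.556/0.938 = 40.038 W.
I_p = P_in/V_p = 40.038/120 = 0.334 A.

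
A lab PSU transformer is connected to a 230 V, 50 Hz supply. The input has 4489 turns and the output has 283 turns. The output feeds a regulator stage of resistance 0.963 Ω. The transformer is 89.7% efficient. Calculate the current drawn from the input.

V_out = 230 × 283/4489 = 14.500 V.
I_out = V_out/R = 14.500/0.963 = 15.057 A.
P_out = V_out I_out = 14.500 × 15.057 = 218.32 W.
P_in = P_out/η = 218.32/0.897 = 243.39 W.
I_in = P_in/V_in = 243.39/230 = 1.06 A.

I_in ≈ 1.06 A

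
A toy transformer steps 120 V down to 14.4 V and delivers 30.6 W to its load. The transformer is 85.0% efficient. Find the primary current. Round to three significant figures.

I_p ≈ 0.300 A

P_in = P_out/η = 30.6/0.850 = 36.000 W.
I_p = P_in/V_p = 36.000/120 = 0.300 A.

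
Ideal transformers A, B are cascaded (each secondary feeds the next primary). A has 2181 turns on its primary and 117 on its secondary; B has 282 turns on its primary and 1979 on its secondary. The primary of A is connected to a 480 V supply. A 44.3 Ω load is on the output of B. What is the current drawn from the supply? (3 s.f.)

I_supply ≈ 1.54 A

Secondary of A: V = 480.00 × 117/2181 = 25.750 V.
Secondary of B: V = 25.750 × 1979/282 = 180.70 V.
I_load = 180.70/44.3 = 4.0791 A, so P_out = 180.70 × 4.0791 = 737.11 W.
All ideal ⇒ P_in = P_out, so I_supply = 737.11/480 = 1.54 A.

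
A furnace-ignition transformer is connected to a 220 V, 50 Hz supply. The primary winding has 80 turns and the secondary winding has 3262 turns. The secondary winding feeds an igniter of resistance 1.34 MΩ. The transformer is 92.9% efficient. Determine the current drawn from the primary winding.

V_s = 220 × 3262/80 = 8970.5 V.
I_s = V_s/R = 8970.5/(1.34×10^6) = 0.0066944 A.
P_out = V_s I_s = 8970.5 × 0.0066944 = 60.052 W.
P_in = P_out/η = 60.052/0.929 = 64.642 W.
I_p = P_in/V_p = 64.642/220 = 0.294 A.

I_p ≈ 0.294 A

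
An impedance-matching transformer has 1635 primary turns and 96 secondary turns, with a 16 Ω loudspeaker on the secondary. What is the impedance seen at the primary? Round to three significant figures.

Z_p ≈ 4640 Ω

Z_p = (N_p/N_s)² × Z_s = (1635/96)² × 16 = 4640 Ω.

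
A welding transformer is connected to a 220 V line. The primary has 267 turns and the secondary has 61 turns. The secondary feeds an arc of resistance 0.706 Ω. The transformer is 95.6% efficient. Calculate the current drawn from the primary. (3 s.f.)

V_s = 220 × 61/267 = 50.262 V.
I_s = V_s/R = 50.262/0.706 = 71.193 A.
P_out = V_s I_s = 50.262 × 71.193 = 3578.3 W.
P_in = P_out/η = 3578.3/0.956 = 3743.0 W.
I_p = P_in/V_p = 3743.0/220 = 17.0 A.

I_p ≈ 17.0 A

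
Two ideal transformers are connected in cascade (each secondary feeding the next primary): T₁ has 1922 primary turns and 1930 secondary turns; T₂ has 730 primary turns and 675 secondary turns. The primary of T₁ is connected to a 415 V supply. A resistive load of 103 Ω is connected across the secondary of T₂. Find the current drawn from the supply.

After T₁: V = 415.00 × 1930/1922 = 416.73 V.
After T₂: V = 416.73 × 675/730 = 385.33 V.
I_load = 385.33/103 = 3.7411 A, so P_out = 385.33 × 3.7411 = 1441.5 W.
All ideal ⇒ P_in = P_out, so I_supply = 1441.5/415 = 3.47 A.

I_supply ≈ 3.47 A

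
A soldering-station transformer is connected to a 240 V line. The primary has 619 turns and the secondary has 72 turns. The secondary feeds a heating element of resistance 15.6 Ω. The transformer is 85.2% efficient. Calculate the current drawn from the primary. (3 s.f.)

V_s = 240 × 72/619 = 27.916 V.
I_s = V_s/R = 27.916/15.6 = 1.7895 A.
P_out = V_s I_s = 27.916 × 1.7895 = 49.955 W.
P_in = P_out/η = 49.955/0.852 = 58.633 W.
I_p = P_in/V_p = 58.633/240 = 0.244 A.

I_p ≈ 0.244 A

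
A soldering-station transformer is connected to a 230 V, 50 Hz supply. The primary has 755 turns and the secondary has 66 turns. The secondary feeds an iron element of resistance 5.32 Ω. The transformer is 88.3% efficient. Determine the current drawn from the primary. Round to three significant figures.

I_p ≈ 0.374 A

V_s = 230 × 66/755 = 20.106 V.
I_s = V_s/R = 20.106/5.32 = 3.7793 A.
P_out = V_s I_s = 20.106 × 3.7793 = 75.987 W.
P_in = P_out/η = 75.987/0.883 = 86.055 W.
I_p = P_in/V_p = 86.055/230 = 0.374 A.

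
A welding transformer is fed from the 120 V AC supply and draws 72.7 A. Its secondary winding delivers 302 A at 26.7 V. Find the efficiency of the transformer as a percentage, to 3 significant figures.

η ≈ 92.4%

P_in = 120 × 72.7 = 8724.00 W.
P_out = 26.7 × 302 = 8063.40 W.
η = P_out/P_in = 8063.40/8724.00 = 0.924.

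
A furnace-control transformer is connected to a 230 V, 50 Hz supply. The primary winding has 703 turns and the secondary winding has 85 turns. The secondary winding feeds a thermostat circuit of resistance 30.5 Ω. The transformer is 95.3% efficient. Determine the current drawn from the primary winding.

I_p ≈ 0.116 A

V_s = 230 × 85/703 = 27.809 V.
I_s = V_s/R = 27.809/30.5 = 0.91178 A.
P_out = V_s I_s = 27.809 × 0.91178 = 25.356 W.
P_in = P_out/η = 25.356/0.953 = 26.607 W.
I_p = P_in/V_p = 26.607/230 = 0.116 A.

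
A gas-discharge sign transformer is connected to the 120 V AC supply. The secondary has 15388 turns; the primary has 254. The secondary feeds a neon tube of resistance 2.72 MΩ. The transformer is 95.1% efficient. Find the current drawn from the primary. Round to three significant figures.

I_p ≈ 0.170 A

V_s = 120 × 15388/254 = 7269.9 V.
I_s = V_s/R = 7269.9/(2.72×10^6) = 0.0026728 A.
P_out = V_s I_s = 7269.9 × 0.0026728 = 19.431 W.
P_in = P_out/η = 19.431/0.951 = 20.432 W.
I_p = P_in/V_p = 20.432/120 = 0.170 A.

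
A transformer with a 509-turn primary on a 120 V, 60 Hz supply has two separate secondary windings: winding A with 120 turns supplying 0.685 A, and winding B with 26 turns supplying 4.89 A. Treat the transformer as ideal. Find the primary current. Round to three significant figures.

V_A = 120 × 120/509 = 28.291 V; V_B = 120 × 26/509 = 6.1297 V.
P_out = V_A I_A + V_B I_B = 28.291×0.685 + 6.1297×4.89 = 19.379 + 29.974 = 49.353 W.
Ideal ⇒ P_in = P_out, so I_p = P_out/V_p = 49.353/120 = 0.411 A.

I_p ≈ 0.411 A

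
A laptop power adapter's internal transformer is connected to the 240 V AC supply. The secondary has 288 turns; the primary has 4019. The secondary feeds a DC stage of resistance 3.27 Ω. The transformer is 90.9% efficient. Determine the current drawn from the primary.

I_p ≈ 0.415 A

V_s = 240 × 288/4019 = 17.198 V.
I_s = V_s/R = 17.198/3.27 = 5.2594 A.
P_out = V_s I_s = 17.198 × 5.2594 = 90.453 W.
P_in = P_out/η = 90.453/0.909 = 99.508 W.
I_p = P_in/V_p = 99.508/240 = 0.415 A.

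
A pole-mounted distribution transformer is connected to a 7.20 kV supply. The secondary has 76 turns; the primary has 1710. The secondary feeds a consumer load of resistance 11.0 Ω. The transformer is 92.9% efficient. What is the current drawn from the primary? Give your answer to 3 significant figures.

V_s = 7200 × 76/1710 = 320.00 V.
I_s = V_s/R = 320.00/11.0 = 29.091 A.
P_out = V_s I_s = 320.00 × 29.091 = 9309.1 W.
P_in = P_out/η = 9309.1/0.929 = 10021 W.
I_p = P_in/V_p = 10021/7200 = 1.39 A.

I_p ≈ 1.39 A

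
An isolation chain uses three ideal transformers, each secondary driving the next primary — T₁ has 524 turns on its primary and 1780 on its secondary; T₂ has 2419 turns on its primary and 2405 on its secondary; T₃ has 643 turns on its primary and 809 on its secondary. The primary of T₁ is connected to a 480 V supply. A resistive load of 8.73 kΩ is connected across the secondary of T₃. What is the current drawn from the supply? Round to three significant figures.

I_supply ≈ 0.993 A

Secondary of T₁: V = 480.00 × 1780/524 = 1630.5 V.
Secondary of T₂: V = 1630.5 × 2405/2419 = 1621.1 V.
Secondary of T₃: V = 1621.1 × 809/643 = 2039.6 V.
I_load = 2039.6/8730 = 0.23363 A, so P_out = 2039.6 × 0.23363 = 476.52 W.
All ideal ⇒ P_in = P_out, so I_supply = 476.52/480 = 0.993 A.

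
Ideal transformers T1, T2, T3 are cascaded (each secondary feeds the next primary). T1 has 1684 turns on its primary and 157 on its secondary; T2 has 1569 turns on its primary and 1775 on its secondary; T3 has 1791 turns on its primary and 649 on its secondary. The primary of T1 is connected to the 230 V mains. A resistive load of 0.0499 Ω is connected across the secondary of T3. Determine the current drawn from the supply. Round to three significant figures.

Secondary of T1: V = 230.00 × 157/1684 = 21.443 V.
Secondary of T2: V = 21.443 × 1775/1569 = 24.258 V.
Secondary of T3: V = 24.258 × 649/1791 = 8.7904 V.
I_load = 8.7904/0.0499 = 176.16 A, so P_out = 8.7904 × 176.16 = 1548.5 W.
All ideal ⇒ P_in = P_out, so I_supply = 1548.5/230 = 6.73 A.

I_supply ≈ 6.73 A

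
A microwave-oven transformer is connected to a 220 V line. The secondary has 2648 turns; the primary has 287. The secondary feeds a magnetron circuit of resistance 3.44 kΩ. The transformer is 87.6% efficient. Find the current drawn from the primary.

V_s = 220 × 2648/287 = 2029.8 V.
I_s = V_s/R = 2029.8/3440 = 0.59007 A.
P_out = V_s I_s = 2029.8 × 0.59007 = 1197.7 W.
P_in = P_out/η = 1197.7/0.876 = 1367.3 W.
I_p = P_in/V_p = 1367.3/220 = 6.21 A.

I_p ≈ 6.21 A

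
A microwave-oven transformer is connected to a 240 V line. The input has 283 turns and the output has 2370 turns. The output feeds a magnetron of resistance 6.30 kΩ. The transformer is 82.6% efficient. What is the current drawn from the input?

V_out = 240 × 2370/283 = 2009.9 V.
I_out = V_out/R = 2009.9/6300 = 0.31903 A.
P_out = V_out I_out = 2009.9 × 0.31903 = 641.22 W.
P_in = P_out/η = 641.22/0.826 = 776.29 W.
I_in = P_in/V_in = 776.29/240 = 3.23 A.

I_in ≈ 3.23 A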